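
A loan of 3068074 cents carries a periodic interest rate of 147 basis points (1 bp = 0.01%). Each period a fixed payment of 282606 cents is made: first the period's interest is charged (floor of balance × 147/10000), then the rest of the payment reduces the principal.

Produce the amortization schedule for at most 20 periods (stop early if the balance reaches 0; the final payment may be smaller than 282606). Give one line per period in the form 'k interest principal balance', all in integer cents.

1 45100 237506 2830568
2 41609 240997 2589571
3 38066 244540 2345031
4 34471 248135 2096896
5 30824 251782 1845114
6 27123 255483 1589631
7 23367 259239 1330392
8 19556 263050 1067342
9 15689 266917 800425
10 11766 270840 529585
11 7784 274822 254763
12 3745 254763 0

1. interest=⌊3068074·147/10000⌋=45100; principal=282606-45100=237506; balance=3068074-237506=2830568
2. interest=⌊2830568·147/10000⌋=41609; principal=282606-41609=240997; balance=2830568-240997=2589571
3. interest=⌊2589571·147/10000⌋=38066; principal=282606-38066=244540; balance=2589571-244540=2345031
4. interest=⌊2345031·147/10000⌋=34471; principal=282606-34471=248135; balance=2345031-248135=2096896
5. interest=⌊2096896·147/10000⌋=30824; principal=282606-30824=251782; balance=2096896-251782=1845114
6. interest=⌊1845114·147/10000⌋=27123; principal=282606-27123=255483; balance=1845114-255483=1589631
7. interest=⌊1589631·147/10000⌋=23367; principal=282606-23367=259239; balance=1589631-259239=1330392
8. interest=⌊1330392·147/10000⌋=19556; principal=282606-19556=263050; balance=1330392-263050=1067342
9. interest=⌊1067342·147/10000⌋=15689; principal=282606-15689=266917; balance=1067342-266917=800425
10. interest=⌊800425·147/10000⌋=11766; principal=282606-11766=270840; balance=800425-270840=529585
11. interest=⌊529585·147/10000⌋=7784; principal=282606-7784=274822; balance=529585-274822=254763
12. interest=⌊254763·147/10000⌋=3745; principal=min(282606-3745,254763)=254763; balance=254763-254763=0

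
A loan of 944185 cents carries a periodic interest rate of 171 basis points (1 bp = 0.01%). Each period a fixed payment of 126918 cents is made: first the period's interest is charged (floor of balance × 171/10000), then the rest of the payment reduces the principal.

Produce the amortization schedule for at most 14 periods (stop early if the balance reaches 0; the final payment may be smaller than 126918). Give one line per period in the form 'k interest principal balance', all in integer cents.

1 16145 110773 833412
2 14251 112667 720745
3 12324 114594 606151
4 10365 116553 489598
5 8372 118546 371052
6 6344 120574 250478
7 4283 122635 127843
8 2186 124732 3111
9 53 3111 0

1. interest=⌊944185·171/10000⌋=16145; principal=126918-16145=110773; balance=944185-110773=833412
2. interest=⌊833412·171/10000⌋=14251; principal=126918-14251=112667; balance=833412-112667=720745
3. interest=⌊720745·171/10000⌋=12324; principal=126918-12324=114594; balance=720745-114594=606151
4. interest=⌊606151·171/10000⌋=10365; principal=126918-10365=116553; balance=606151-116553=489598
5. interest=⌊489598·171/10000⌋=8372; principal=126918-8372=118546; balance=489598-118546=371052
6. interest=⌊371052·171/10000⌋=6344; principal=126918-6344=120574; balance=371052-120574=250478
7. interest=⌊250478·171/10000⌋=4283; principal=126918-4283=122635; balance=250478-122635=127843
8. interest=⌊127843·171/10000⌋=2186; principal=126918-2186=124732; balance=127843-124732=3111
9. interest=⌊3111·171/10000⌋=53; principal=min(126918-53,3111)=3111; balance=3111-3111=0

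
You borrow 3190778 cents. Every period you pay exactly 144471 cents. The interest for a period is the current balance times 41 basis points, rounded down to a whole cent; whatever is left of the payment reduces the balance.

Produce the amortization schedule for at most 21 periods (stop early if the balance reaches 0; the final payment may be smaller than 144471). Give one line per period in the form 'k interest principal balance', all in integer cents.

1 13082 131389 3059389
2 12543 131928 2927461
3 12002 132469 2794992
4 11459 133012 2661980
5 10914 133557 2528423
6 10366 134105 2394318
7 9816 134655 2259663
8 9264 135207 2124456
9 8710 135761 1988695
10 8153 136318 1852377
11 7594 136877 1715500
12 7033 137438 1578062
13 6470 138001 1440061
14 5904 138567 1301494
15 5336 139135 1162359
16 4765 139706 1022653
17 4192 140279 882374
18 3617 140854 741520
19 3040 141431 600089
20 2460 142011 458078
21 1878 142593 315485

1. interest=⌊3190778·41/10000⌋=13082; principal=144471-13082=131389; balance=3190778-131389=3059389
2. interest=⌊3059389·41/10000⌋=12543; principal=144471-12543=131928; balance=3059389-131928=2927461
3. interest=⌊2927461·41/10000⌋=12002; principal=144471-12002=132469; balance=2927461-132469=2794992
4. interest=⌊2794992·41/10000⌋=11459; principal=144471-11459=133012; balance=2794992-133012=2661980
5. interest=⌊2661980·41/10000⌋=10914; principal=144471-10914=133557; balance=2661980-133557=2528423
6. interest=⌊2528423·41/10000⌋=10366; principal=144471-10366=134105; balance=2528423-134105=2394318
7. interest=⌊2394318·41/10000⌋=9816; principal=144471-9816=134655; balance=2394318-134655=2259663
8. interest=⌊2259663·41/10000⌋=9264; principal=144471-9264=135207; balance=2259663-135207=2124456
9. interest=⌊2124456·41/10000⌋=8710; principal=144471-8710=135761; balance=2124456-135761=1988695
10. interest=⌊1988695·41/10000⌋=8153; principal=144471-8153=136318; balance=1988695-136318=1852377
11. interest=⌊1852377·41/10000⌋=7594; principal=144471-7594=136877; balance=1852377-136877=1715500
12. interest=⌊1715500·41/10000⌋=7033; principal=144471-7033=137438; balance=1715500-137438=1578062
13. interest=⌊1578062·41/10000⌋=6470; principal=144471-6470=138001; balance=1578062-138001=1440061
14. interest=⌊1440061·41/10000⌋=5904; principal=144471-5904=138567; balance=1440061-138567=1301494
15. interest=⌊1301494·41/10000⌋=5336; principal=144471-5336=139135; balance=1301494-139135=1162359
16. interest=⌊1162359·41/10000⌋=4765; principal=144471-4765=139706; balance=1162359-139706=1022653
17. interest=⌊1022653·41/10000⌋=4192; principal=144471-4192=140279; balance=1022653-140279=882374
18. interest=⌊882374·41/10000⌋=3617; principal=144471-3617=140854; balance=882374-140854=741520
19. interest=⌊741520·41/10000⌋=3040; principal=144471-3040=141431; balance=741520-141431=600089
20. interest=⌊600089·41/10000⌋=2460; principal=144471-2460=142011; balance=600089-142011=458078
21. interest=⌊458078·41/10000⌋=1878; principal=144471-1878=142593; balance=458078-142593=315485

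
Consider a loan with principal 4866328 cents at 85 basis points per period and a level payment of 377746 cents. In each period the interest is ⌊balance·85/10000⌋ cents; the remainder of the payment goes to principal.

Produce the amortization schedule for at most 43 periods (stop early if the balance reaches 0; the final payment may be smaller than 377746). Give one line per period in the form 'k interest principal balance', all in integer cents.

1 41363 336383 4529945
2 38504 339242 4190703
3 35620 342126 3848577
4 32712 345034 3503543
5 29780 347966 3155577
6 26822 350924 2804653
7 23839 353907 2450746
8 20831 356915 2093831
9 17797 359949 1733882
10 14737 363009 1370873
11 11652 366094 1004779
12 8540 369206 635573
13 5402 372344 263229
14 2237 263229 0

1. interest=⌊4866328·85/10000⌋=41363; principal=377746-41363=336383; balance=4866328-336383=4529945
2. interest=⌊4529945·85/10000⌋=38504; principal=377746-38504=339242; balance=4529945-339242=4190703
3. interest=⌊4190703·85/10000⌋=35620; principal=377746-35620=342126; balance=4190703-342126=3848577
4. interest=⌊3848577·85/10000⌋=32712; principal=377746-32712=345034; balance=3848577-345034=3503543
5. interest=⌊3503543·85/10000⌋=29780; principal=377746-29780=347966; balance=3503543-347966=3155577
6. interest=⌊3155577·85/10000⌋=26822; principal=377746-26822=350924; balance=3155577-350924=2804653
7. interest=⌊2804653·85/10000⌋=23839; principal=377746-23839=353907; balance=2804653-353907=2450746
8. interest=⌊2450746·85/10000⌋=20831; principal=377746-20831=356915; balance=2450746-356915=2093831
9. interest=⌊2093831·85/10000⌋=17797; principal=377746-17797=359949; balance=2093831-359949=1733882
10. interest=⌊1733882·85/10000⌋=14737; principal=377746-14737=363009; balance=1733882-363009=1370873
11. interest=⌊1370873·85/10000⌋=11652; principal=377746-11652=366094; balance=1370873-366094=1004779
12. interest=⌊1004779·85/10000⌋=8540; principal=377746-8540=369206; balance=1004779-369206=635573
13. interest=⌊635573·85/10000⌋=5402; principal=377746-5402=372344; balance=635573-372344=263229
14. interest=⌊263229·85/10000⌋=2237; principal=min(377746-2237,263229)=263229; balance=263229-263229=0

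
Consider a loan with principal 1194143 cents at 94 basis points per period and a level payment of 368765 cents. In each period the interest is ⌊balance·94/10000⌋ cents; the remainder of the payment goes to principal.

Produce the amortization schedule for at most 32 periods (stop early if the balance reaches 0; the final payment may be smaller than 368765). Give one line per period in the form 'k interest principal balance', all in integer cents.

1. interest=⌊1194143·94/10000⌋=11224; principal=368765-11224=357541; balance=1194143-357541=836602
2. interest=⌊836602·94/10000⌋=7864; principal=368765-7864=360901; balance=836602-360901=475701
3. interest=⌊475701·94/10000⌋=4471; principal=368765-4471=364294; balance=475701-364294=111407
4. interest=⌊111407·94/10000⌋=1047; principal=min(368765-1047,111407)=111407; balance=111407-111407=0

1 11224 357541 836602
2 7864 360901 475701
3 4471 364294 111407
4 1047 111407 0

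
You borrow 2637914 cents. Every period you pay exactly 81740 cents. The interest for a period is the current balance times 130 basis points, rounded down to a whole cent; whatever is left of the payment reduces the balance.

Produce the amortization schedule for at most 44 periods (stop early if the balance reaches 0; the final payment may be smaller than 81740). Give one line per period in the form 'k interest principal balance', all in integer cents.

1. interest=⌊2637914·130/10000⌋=34292; principal=81740-34292=47448; balance=2637914-47448=2590466
2. interest=⌊2590466·130/10000⌋=33676; principal=81740-33676=48064; balance=2590466-48064=2542402
3. interest=⌊2542402·130/10000⌋=33051; principal=81740-33051=48689; balance=2542402-48689=2493713
4. interest=⌊2493713·130/10000⌋=32418; principal=81740-32418=49322; balance=2493713-49322=2444391
5. interest=⌊2444391·130/10000⌋=31777; principal=81740-31777=49963; balance=2444391-49963=2394428
6. interest=⌊2394428·130/10000⌋=31127; principal=81740-31127=50613; balance=2394428-50613=2343815
7. interest=⌊2343815·130/10000⌋=30469; principal=81740-30469=51271; balance=2343815-51271=2292544
8. interest=⌊2292544·130/10000⌋=29803; principal=81740-29803=51937; balance=2292544-51937=2240607
9. interest=⌊2240607·130/10000⌋=29127; principal=81740-29127=52613; balance=2240607-52613=2187994
10. interest=⌊2187994·130/10000⌋=28443; principal=81740-28443=53297; balance=2187994-53297=2134697
11. interest=⌊2134697·130/10000⌋=27751; principal=81740-27751=53989; balance=2134697-53989=2080708
12. interest=⌊2080708·130/10000⌋=27049; principal=81740-27049=54691; balance=2080708-54691=2026017
13. interest=⌊2026017·130/10000⌋=26338; principal=81740-26338=55402; balance=2026017-55402=1970615
14. interest=⌊1970615·130/10000⌋=25617; principal=81740-25617=56123; balance=1970615-56123=1914492
15. interest=⌊1914492·130/10000⌋=24888; principal=81740-24888=56852; balance=1914492-56852=1857640
16. interest=⌊1857640·130/10000⌋=24149; principal=81740-24149=57591; balance=1857640-57591=1800049
17. interest=⌊1800049·130/10000⌋=23400; principal=81740-23400=58340; balance=1800049-58340=1741709
18. interest=⌊1741709·130/10000⌋=22642; principal=81740-22642=59098; balance=1741709-59098=1682611
19. interest=⌊1682611·130/10000⌋=21873; principal=81740-21873=59867; balance=1682611-59867=1622744
20. interest=⌊1622744·130/10000⌋=21095; principal=81740-21095=60645; balance=1622744-60645=1562099
21. interest=⌊1562099·130/10000⌋=20307; principal=81740-20307=61433; balance=1562099-61433=1500666
22. interest=⌊1500666·130/10000⌋=19508; principal=81740-19508=62232; balance=1500666-62232=1438434
23. interest=⌊1438434·130/10000⌋=18699; principal=81740-18699=63041; balance=1438434-63041=1375393
24. interest=⌊1375393·130/10000⌋=17880; principal=81740-17880=63860; balance=1375393-63860=1311533
25. interest=⌊1311533·130/10000⌋=17049; principal=81740-17049=64691; balance=1311533-64691=1246842
26. interest=⌊1246842·130/10000⌋=16208; principal=81740-16208=65532; balance=1246842-65532=1181310
27. interest=⌊1181310·130/10000⌋=15357; principal=81740-15357=66383; balance=1181310-66383=1114927
28. interest=⌊1114927·130/10000⌋=14494; principal=81740-14494=67246; balance=1114927-67246=1047681
29. interest=⌊1047681·130/10000⌋=13619; principal=81740-13619=68121; balance=1047681-68121=979560
30. interest=⌊979560·130/10000⌋=12734; principal=81740-12734=69006; balance=979560-69006=910554
31. interest=⌊910554·130/10000⌋=11837; principal=81740-11837=69903; balance=910554-69903=840651
32. interest=⌊840651·130/10000⌋=10928; principal=81740-10928=70812; balance=840651-70812=769839
33. interest=⌊769839·130/10000⌋=10007; principal=81740-10007=71733; balance=769839-71733=698106
34. interest=⌊698106·130/10000⌋=9075; principal=81740-9075=72665; balance=698106-72665=625441
35. interest=⌊625441·130/10000⌋=8130; principal=81740-8130=73610; balance=625441-73610=551831
36. interest=⌊551831·130/10000⌋=7173; principal=81740-7173=74567; balance=551831-74567=477264
37. interest=⌊477264·130/10000⌋=6204; principal=81740-6204=75536; balance=477264-75536=401728
38. interest=⌊401728·130/10000⌋=5222; principal=81740-5222=76518; balance=401728-76518=325210
39. interest=⌊325210·130/10000⌋=4227; principal=81740-4227=77513; balance=325210-77513=247697
40. interest=⌊247697·130/10000⌋=3220; principal=81740-3220=78520; balance=247697-78520=169177
41. interest=⌊169177·130/10000⌋=2199; principal=81740-2199=79541; balance=169177-79541=89636
42. interest=⌊89636·130/10000⌋=1165; principal=81740-1165=80575; balance=89636-80575=9061
43. interest=⌊9061·130/10000⌋=117; principal=min(81740-117,9061)=9061; balance=9061-9061=0

1 34292 47448 2590466
2 33676 48064 2542402
3 33051 48689 2493713
4 32418 49322 2444391
5 31777 49963 2394428
6 31127 50613 2343815
7 30469 51271 2292544
8 29803 51937 2240607
9 29127 52613 2187994
10 28443 53297 2134697
11 27751 53989 2080708
12 27049 54691 2026017
13 26338 55402 1970615
14 25617 56123 1914492
15 24888 56852 1857640
16 24149 57591 1800049
17 23400 58340 1741709
18 22642 59098 1682611
19 21873 59867 1622744
20 21095 60645 1562099
21 20307 61433 1500666
22 19508 62232 1438434
23 18699 63041 1375393
24 17880 63860 1311533
25 17049 64691 1246842
26 16208 65532 1181310
27 15357 66383 1114927
28 14494 67246 1047681
29 13619 68121 979560
30 12734 69006 910554
31 11837 69903 840651
32 10928 70812 769839
33 10007 71733 698106
34 9075 72665 625441
35 8130 73610 551831
36 7173 74567 477264
37 6204 75536 401728
38 5222 76518 325210
39 4227 77513 247697
40 3220 78520 169177
41 2199 79541 89636
42 1165 80575 9061
43 117 9061 0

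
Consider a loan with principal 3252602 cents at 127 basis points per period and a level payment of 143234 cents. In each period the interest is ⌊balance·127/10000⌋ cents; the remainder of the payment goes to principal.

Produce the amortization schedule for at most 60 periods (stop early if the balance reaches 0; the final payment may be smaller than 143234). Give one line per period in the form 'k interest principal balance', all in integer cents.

1 41308 101926 3150676
2 40013 103221 3047455
3 38702 104532 2942923
4 37375 105859 2837064
5 36030 107204 2729860
6 34669 108565 2621295
7 33290 109944 2511351
8 31894 111340 2400011
9 30480 112754 2287257
10 29048 114186 2173071
11 27598 115636 2057435
12 26129 117105 1940330
13 24642 118592 1821738
14 23136 120098 1701640
15 21610 121624 1580016
16 20066 123168 1456848
17 18501 124733 1332115
18 16917 126317 1205798
19 15313 127921 1077877
20 13689 129545 948332
21 12043 131191 817141
22 10377 132857 684284
23 8690 134544 549740
24 6981 136253 413487
25 5251 137983 275504
26 3498 139736 135768
27 1724 135768 0

1. interest=⌊3252602·127/10000⌋=41308; principal=143234-41308=101926; balance=3252602-101926=3150676
2. interest=⌊3150676·127/10000⌋=40013; principal=143234-40013=103221; balance=3150676-103221=3047455
3. interest=⌊3047455·127/10000⌋=38702; principal=143234-38702=104532; balance=3047455-104532=2942923
4. interest=⌊2942923·127/10000⌋=37375; principal=143234-37375=105859; balance=2942923-105859=2837064
5. interest=⌊2837064·127/10000⌋=36030; principal=143234-36030=107204; balance=2837064-107204=2729860
6. interest=⌊2729860·127/10000⌋=34669; principal=143234-34669=108565; balance=2729860-108565=2621295
7. interest=⌊2621295·127/10000⌋=33290; principal=143234-33290=109944; balance=2621295-109944=2511351
8. interest=⌊2511351·127/10000⌋=31894; principal=143234-31894=111340; balance=2511351-111340=2400011
9. interest=⌊2400011·127/10000⌋=30480; principal=143234-30480=112754; balance=2400011-112754=2287257
10. interest=⌊2287257·127/10000⌋=29048; principal=143234-29048=114186; balance=2287257-114186=2173071
11. interest=⌊2173071·127/10000⌋=27598; principal=143234-27598=115636; balance=2173071-115636=2057435
12. interest=⌊2057435·127/10000⌋=26129; principal=143234-26129=117105; balance=2057435-117105=1940330
13. interest=⌊1940330·127/10000⌋=24642; principal=143234-24642=118592; balance=1940330-118592=1821738
14. interest=⌊1821738·127/10000⌋=23136; principal=143234-23136=120098; balance=1821738-120098=1701640
15. interest=⌊1701640·127/10000⌋=21610; principal=143234-21610=121624; balance=1701640-121624=1580016
16. interest=⌊1580016·127/10000⌋=20066; principal=143234-20066=123168; balance=1580016-123168=1456848
17. interest=⌊1456848·127/10000⌋=18501; principal=143234-18501=124733; balance=1456848-124733=1332115
18. interest=⌊1332115·127/10000⌋=16917; principal=143234-16917=126317; balance=1332115-126317=1205798
19. interest=⌊1205798·127/10000⌋=15313; principal=143234-15313=127921; balance=1205798-127921=1077877
20. interest=⌊1077877·127/10000⌋=13689; principal=143234-13689=129545; balance=1077877-129545=948332
21. interest=⌊948332·127/10000⌋=12043; principal=143234-12043=131191; balance=948332-131191=817141
22. interest=⌊817141·127/10000⌋=10377; principal=143234-10377=132857; balance=817141-132857=684284
23. interest=⌊684284·127/10000⌋=8690; principal=143234-8690=134544; balance=684284-134544=549740
24. interest=⌊549740·127/10000⌋=6981; principal=143234-6981=136253; balance=549740-136253=413487
25. interest=⌊413487·127/10000⌋=5251; principal=143234-5251=137983; balance=413487-137983=275504
26. interest=⌊275504·127/10000⌋=3498; principal=143234-3498=139736; balance=275504-139736=135768
27. interest=⌊135768·127/10000⌋=1724; principal=min(143234-1724,135768)=135768; balance=135768-135768=0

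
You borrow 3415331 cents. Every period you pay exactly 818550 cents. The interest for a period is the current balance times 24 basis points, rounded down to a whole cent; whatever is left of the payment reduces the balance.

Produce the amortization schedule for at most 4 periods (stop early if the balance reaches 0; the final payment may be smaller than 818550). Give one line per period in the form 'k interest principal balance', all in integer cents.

1. interest=⌊3415331·24/10000⌋=8196; principal=818550-8196=810354; balance=3415331-810354=2604977
2. interest=⌊2604977·24/10000⌋=6251; principal=818550-6251=812299; balance=2604977-812299=1792678
3. interest=⌊1792678·24/10000⌋=4302; principal=818550-4302=814248; balance=1792678-814248=978430
4. interest=⌊978430·24/10000⌋=2348; principal=818550-2348=816202; balance=978430-816202=162228

1 8196 810354 2604977
2 6251 812299 1792678
3 4302 814248 978430
4 2348 816202 162228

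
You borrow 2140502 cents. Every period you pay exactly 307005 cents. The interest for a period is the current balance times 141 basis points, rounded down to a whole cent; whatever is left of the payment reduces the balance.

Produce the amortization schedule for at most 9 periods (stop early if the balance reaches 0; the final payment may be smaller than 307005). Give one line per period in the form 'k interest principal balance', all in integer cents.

1 30181 276824 1863678
2 26277 280728 1582950
3 22319 284686 1298264
4 18305 288700 1009564
5 14234 292771 716793
6 10106 296899 419894
7 5920 301085 118809
8 1675 118809 0

1. interest=⌊2140502·141/10000⌋=30181; principal=307005-30181=276824; balance=2140502-276824=1863678
2. interest=⌊1863678·141/10000⌋=26277; principal=307005-26277=280728; balance=1863678-280728=1582950
3. interest=⌊1582950·141/10000⌋=22319; principal=307005-22319=284686; balance=1582950-284686=1298264
4. interest=⌊1298264·141/10000⌋=18305; principal=307005-18305=288700; balance=1298264-288700=1009564
5. interest=⌊1009564·141/10000⌋=14234; principal=307005-14234=292771; balance=1009564-292771=716793
6. interest=⌊716793·141/10000⌋=10106; principal=307005-10106=296899; balance=716793-296899=419894
7. interest=⌊419894·141/10000⌋=5920; principal=307005-5920=301085; balance=419894-301085=118809
8. interest=⌊118809·141/10000⌋=1675; principal=min(307005-1675,118809)=118809; balance=118809-118809=0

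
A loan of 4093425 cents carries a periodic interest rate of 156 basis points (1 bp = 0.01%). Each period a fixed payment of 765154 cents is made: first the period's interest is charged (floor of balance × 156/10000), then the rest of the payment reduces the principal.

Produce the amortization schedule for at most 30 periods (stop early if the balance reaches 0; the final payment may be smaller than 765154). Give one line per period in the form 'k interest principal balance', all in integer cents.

1. interest=⌊4093425·156/10000⌋=63857; principal=765154-63857=701297; balance=4093425-701297=3392128
2. interest=⌊3392128·156/10000⌋=52917; principal=765154-52917=712237; balance=3392128-712237=2679891
3. interest=⌊2679891·156/10000⌋=41806; principal=765154-41806=723348; balance=2679891-723348=1956543
4. interest=⌊1956543·156/10000⌋=30522; principal=765154-30522=734632; balance=1956543-734632=1221911
5. interest=⌊1221911·156/10000⌋=19061; principal=765154-19061=746093; balance=1221911-746093=475818
6. interest=⌊475818·156/10000⌋=7422; principal=min(765154-7422,475818)=475818; balance=475818-475818=0

1 63857 701297 3392128
2 52917 712237 2679891
3 41806 723348 1956543
4 30522 734632 1221911
5 19061 746093 475818
6 7422 475818 0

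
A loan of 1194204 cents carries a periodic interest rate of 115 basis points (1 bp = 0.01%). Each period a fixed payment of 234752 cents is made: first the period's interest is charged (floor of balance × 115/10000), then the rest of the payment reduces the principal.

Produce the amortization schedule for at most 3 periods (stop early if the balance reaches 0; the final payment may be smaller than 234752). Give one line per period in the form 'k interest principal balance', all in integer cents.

1 13733 221019 973185
2 11191 223561 749624
3 8620 226132 523492

1. interest=⌊1194204·115/10000⌋=13733; principal=234752-13733=221019; balance=1194204-221019=973185
2. interest=⌊973185·115/10000⌋=11191; principal=234752-11191=223561; balance=973185-223561=749624
3. interest=⌊749624·115/10000⌋=8620; principal=234752-8620=226132; balance=749624-226132=523492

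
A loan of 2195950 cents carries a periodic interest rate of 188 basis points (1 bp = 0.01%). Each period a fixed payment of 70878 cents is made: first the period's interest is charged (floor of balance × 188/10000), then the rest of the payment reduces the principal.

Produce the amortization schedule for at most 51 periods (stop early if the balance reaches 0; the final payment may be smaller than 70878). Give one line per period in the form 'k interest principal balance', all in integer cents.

1 41283 29595 2166355
2 40727 30151 2136204
3 40160 30718 2105486
4 39583 31295 2074191
5 38994 31884 2042307
6 38395 32483 2009824
7 37784 33094 1976730
8 37162 33716 1943014
9 36528 34350 1908664
10 35882 34996 1873668
11 35224 35654 1838014
12 34554 36324 1801690
13 33871 37007 1764683
14 33176 37702 1726981
15 32467 38411 1688570
16 31745 39133 1649437
17 31009 39869 1609568
18 30259 40619 1568949
19 29496 41382 1527567
20 28718 42160 1485407
21 27925 42953 1442454
22 27118 43760 1398694
23 26295 44583 1354111
24 25457 45421 1308690
25 24603 46275 1262415
26 23733 47145 1215270
27 22847 48031 1167239
28 21944 48934 1118305
29 21024 49854 1068451
30 20086 50792 1017659
31 19131 51747 965912
32 18159 52719 913193
33 17168 53710 859483
34 16158 54720 804763
35 15129 55749 749014
36 14081 56797 692217
37 13013 57865 634352
38 11925 58953 575399
39 10817 60061 515338
40 9688 61190 454148
41 8537 62341 391807
42 7365 63513 328294
43 6171 64707 263587
44 4955 65923 197664
45 3716 67162 130502
46 2453 68425 62077
47 1167 62077 0

1. interest=⌊2195950·188/10000⌋=41283; principal=70878-41283=29595; balance=2195950-29595=2166355
2. interest=⌊2166355·188/10000⌋=40727; principal=70878-40727=30151; balance=2166355-30151=2136204
3. interest=⌊2136204·188/10000⌋=40160; principal=70878-40160=30718; balance=2136204-30718=2105486
4. interest=⌊2105486·188/10000⌋=39583; principal=70878-39583=31295; balance=2105486-31295=2074191
5. interest=⌊2074191·188/10000⌋=38994; principal=70878-38994=31884; balance=2074191-31884=2042307
6. interest=⌊2042307·188/10000⌋=38395; principal=70878-38395=32483; balance=2042307-32483=2009824
7. interest=⌊2009824·188/10000⌋=37784; principal=70878-37784=33094; balance=2009824-33094=1976730
8. interest=⌊1976730·188/10000⌋=37162; principal=70878-37162=33716; balance=1976730-33716=1943014
9. interest=⌊1943014·188/10000⌋=36528; principal=70878-36528=34350; balance=1943014-34350=1908664
10. interest=⌊1908664·188/10000⌋=35882; principal=70878-35882=34996; balance=1908664-34996=1873668
11. interest=⌊1873668·188/10000⌋=35224; principal=70878-35224=35654; balance=1873668-35654=1838014
12. interest=⌊1838014·188/10000⌋=34554; principal=70878-34554=36324; balance=1838014-36324=1801690
13. interest=⌊1801690·188/10000⌋=33871; principal=70878-33871=37007; balance=1801690-37007=1764683
14. interest=⌊1764683·188/10000⌋=33176; principal=70878-33176=37702; balance=1764683-37702=1726981
15. interest=⌊1726981·188/10000⌋=32467; principal=70878-32467=38411; balance=1726981-38411=1688570
16. interest=⌊1688570·188/10000⌋=31745; principal=70878-31745=39133; balance=1688570-39133=1649437
17. interest=⌊1649437·188/10000⌋=31009; principal=70878-31009=39869; balance=1649437-39869=1609568
18. interest=⌊1609568·188/10000⌋=30259; principal=70878-30259=40619; balance=1609568-40619=1568949
19. interest=⌊1568949·188/10000⌋=29496; principal=70878-29496=41382; balance=1568949-41382=1527567
20. interest=⌊1527567·188/10000⌋=28718; principal=70878-28718=42160; balance=1527567-42160=1485407
21. interest=⌊1485407·188/10000⌋=27925; principal=70878-27925=42953; balance=1485407-42953=1442454
22. interest=⌊1442454·188/10000⌋=27118; principal=70878-27118=43760; balance=1442454-43760=1398694
23. interest=⌊1398694·188/10000⌋=26295; principal=70878-26295=44583; balance=1398694-44583=1354111
24. interest=⌊1354111·188/10000⌋=25457; principal=70878-25457=45421; balance=1354111-45421=1308690
25. interest=⌊1308690·188/10000⌋=24603; principal=70878-24603=46275; balance=1308690-46275=1262415
26. interest=⌊1262415·188/10000⌋=23733; principal=70878-23733=47145; balance=1262415-47145=1215270
27. interest=⌊1215270·188/10000⌋=22847; principal=70878-22847=48031; balance=1215270-48031=1167239
28. interest=⌊1167239·188/10000⌋=21944; principal=70878-21944=48934; balance=1167239-48934=1118305
29. interest=⌊1118305·188/10000⌋=21024; principal=70878-21024=49854; balance=1118305-49854=1068451
30. interest=⌊1068451·188/10000⌋=20086; principal=70878-20086=50792; balance=1068451-50792=1017659
31. interest=⌊1017659·188/10000⌋=19131; principal=70878-19131=51747; balance=1017659-51747=965912
32. interest=⌊965912·188/10000⌋=18159; principal=70878-18159=52719; balance=965912-52719=913193
33. interest=⌊913193·188/10000⌋=17168; principal=70878-17168=53710; balance=913193-53710=859483
34. interest=⌊859483·188/10000⌋=16158; principal=70878-16158=54720; balance=859483-54720=804763
35. interest=⌊804763·188/10000⌋=15129; principal=70878-15129=55749; balance=804763-55749=749014
36. interest=⌊749014·188/10000⌋=14081; principal=70878-14081=56797; balance=749014-56797=692217
37. interest=⌊692217·188/10000⌋=13013; principal=70878-13013=57865; balance=692217-57865=634352
38. interest=⌊634352·188/10000⌋=11925; principal=70878-11925=58953; balance=634352-58953=575399
39. interest=⌊575399·188/10000⌋=10817; principal=70878-10817=60061; balance=575399-60061=515338
40. interest=⌊515338·188/10000⌋=9688; principal=70878-9688=61190; balance=515338-61190=454148
41. interest=⌊454148·188/10000⌋=8537; principal=70878-8537=62341; balance=454148-62341=391807
42. interest=⌊391807·188/10000⌋=7365; principal=70878-7365=63513; balance=391807-63513=328294
43. interest=⌊328294·188/10000⌋=6171; principal=70878-6171=64707; balance=328294-64707=263587
44. interest=⌊263587·188/10000⌋=4955; principal=70878-4955=65923; balance=263587-65923=197664
45. interest=⌊197664·188/10000⌋=3716; principal=70878-3716=67162; balance=197664-67162=130502
46. interest=⌊130502·188/10000⌋=2453; principal=70878-2453=68425; balance=130502-68425=62077
47. interest=⌊62077·188/10000⌋=1167; principal=min(70878-1167,62077)=62077; balance=62077-62077=0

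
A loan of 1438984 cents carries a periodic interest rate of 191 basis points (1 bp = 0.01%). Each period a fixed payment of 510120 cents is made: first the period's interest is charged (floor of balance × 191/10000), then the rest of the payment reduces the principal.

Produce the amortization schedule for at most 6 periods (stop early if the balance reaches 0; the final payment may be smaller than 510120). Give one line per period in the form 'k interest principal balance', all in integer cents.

1 27484 482636 956348
2 18266 491854 464494
3 8871 464494 0

1. interest=⌊1438984·191/10000⌋=27484; principal=510120-27484=482636; balance=1438984-482636=956348
2. interest=⌊956348·191/10000⌋=18266; principal=510120-18266=491854; balance=956348-491854=464494
3. interest=⌊464494·191/10000⌋=8871; principal=min(510120-8871,464494)=464494; balance=464494-464494=0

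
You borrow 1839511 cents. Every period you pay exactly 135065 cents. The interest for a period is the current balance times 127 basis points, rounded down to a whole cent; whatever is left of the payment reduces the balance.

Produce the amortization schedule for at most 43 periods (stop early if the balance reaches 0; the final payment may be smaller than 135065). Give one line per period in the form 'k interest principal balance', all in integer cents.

1. interest=⌊1839511·127/10000⌋=23361; principal=135065-23361=111704; balance=1839511-111704=1727807
2. interest=⌊1727807·127/10000⌋=21943; principal=135065-21943=113122; balance=1727807-113122=1614685
3. interest=⌊1614685·127/10000⌋=20506; principal=135065-20506=114559; balance=1614685-114559=1500126
4. interest=⌊1500126·127/10000⌋=19051; principal=135065-19051=116014; balance=1500126-116014=1384112
5. interest=⌊1384112·127/10000⌋=17578; principal=135065-17578=117487; balance=1384112-117487=1266625
6. interest=⌊1266625·127/10000⌋=16086; principal=135065-16086=118979; balance=1266625-118979=1147646
7. interest=⌊1147646·127/10000⌋=14575; principal=135065-14575=120490; balance=1147646-120490=1027156
8. interest=⌊1027156·127/10000⌋=13044; principal=135065-13044=122021; balance=1027156-122021=905135
9. interest=⌊905135·127/10000⌋=11495; principal=135065-11495=123570; balance=905135-123570=781565
10. interest=⌊781565·127/10000⌋=9925; principal=135065-9925=125140; balance=781565-125140=656425
11. interest=⌊656425·127/10000⌋=8336; principal=135065-8336=126729; balance=656425-126729=529696
12. interest=⌊529696·127/10000⌋=6727; principal=135065-6727=128338; balance=529696-128338=401358
13. interest=⌊401358·127/10000⌋=5097; principal=135065-5097=129968; balance=401358-129968=271390
14. interest=⌊271390·127/10000⌋=3446; principal=135065-3446=131619; balance=271390-131619=139771
15. interest=⌊139771·127/10000⌋=1775; principal=135065-1775=133290; balance=139771-133290=6481
16. interest=⌊6481·127/10000⌋=82; principal=min(135065-82,6481)=6481; balance=6481-6481=0

1 23361 111704 1727807
2 21943 113122 1614685
3 20506 114559 1500126
4 19051 116014 1384112
5 17578 117487 1266625
6 16086 118979 1147646
7 14575 120490 1027156
8 13044 122021 905135
9 11495 123570 781565
10 9925 125140 656425
11 8336 126729 529696
12 6727 128338 401358
13 5097 129968 271390
14 3446 131619 139771
15 1775 133290 6481
16 82 6481 0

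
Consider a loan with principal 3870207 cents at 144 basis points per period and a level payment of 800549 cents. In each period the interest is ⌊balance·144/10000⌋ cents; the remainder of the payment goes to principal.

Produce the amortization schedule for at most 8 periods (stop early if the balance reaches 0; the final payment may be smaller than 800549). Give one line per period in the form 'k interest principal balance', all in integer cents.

1 55730 744819 3125388
2 45005 755544 2369844
3 34125 766424 1603420
4 23089 777460 825960
5 11893 788656 37304
6 537 37304 0

1. interest=⌊3870207·144/10000⌋=55730; principal=800549-55730=744819; balance=3870207-744819=3125388
2. interest=⌊3125388·144/10000⌋=45005; principal=800549-45005=755544; balance=3125388-755544=2369844
3. interest=⌊2369844·144/10000⌋=34125; principal=800549-34125=766424; balance=2369844-766424=1603420
4. interest=⌊1603420·144/10000⌋=23089; principal=800549-23089=777460; balance=1603420-777460=825960
5. interest=⌊825960·144/10000⌋=11893; principal=800549-11893=788656; balance=825960-788656=37304
6. interest=⌊37304·144/10000⌋=537; principal=min(800549-537,37304)=37304; balance=37304-37304=0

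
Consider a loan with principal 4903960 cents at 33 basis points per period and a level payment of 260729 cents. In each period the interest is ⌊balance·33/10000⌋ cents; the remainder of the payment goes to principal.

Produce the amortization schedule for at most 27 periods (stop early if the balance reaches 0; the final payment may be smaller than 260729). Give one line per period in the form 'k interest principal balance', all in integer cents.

1 16183 244546 4659414
2 15376 245353 4414061
3 14566 246163 4167898
4 13754 246975 3920923
5 12939 247790 3673133
6 12121 248608 3424525
7 11300 249429 3175096
8 10477 250252 2924844
9 9651 251078 2673766
10 8823 251906 2421860
11 7992 252737 2169123
12 7158 253571 1915552
13 6321 254408 1661144
14 5481 255248 1405896
15 4639 256090 1149806
16 3794 256935 892871
17 2946 257783 635088
18 2095 258634 376454
19 1242 259487 116967
20 385 116967 0

1. interest=⌊4903960·33/10000⌋=16183; principal=260729-16183=244546; balance=4903960-244546=4659414
2. interest=⌊4659414·33/10000⌋=15376; principal=260729-15376=245353; balance=4659414-245353=4414061
3. interest=⌊4414061·33/10000⌋=14566; principal=260729-14566=246163; balance=4414061-246163=4167898
4. interest=⌊4167898·33/10000⌋=13754; principal=260729-13754=246975; balance=4167898-246975=3920923
5. interest=⌊3920923·33/10000⌋=12939; principal=260729-12939=247790; balance=3920923-247790=3673133
6. interest=⌊3673133·33/10000⌋=12121; principal=260729-12121=248608; balance=3673133-248608=3424525
7. interest=⌊3424525·33/10000⌋=11300; principal=260729-11300=249429; balance=3424525-249429=3175096
8. interest=⌊3175096·33/10000⌋=10477; principal=260729-10477=250252; balance=3175096-250252=2924844
9. interest=⌊2924844·33/10000⌋=9651; principal=260729-9651=251078; balance=2924844-251078=2673766
10. interest=⌊2673766·33/10000⌋=8823; principal=260729-8823=251906; balance=2673766-251906=2421860
11. interest=⌊2421860·33/10000⌋=7992; principal=260729-7992=252737; balance=2421860-252737=2169123
12. interest=⌊2169123·33/10000⌋=7158; principal=260729-7158=253571; balance=2169123-253571=1915552
13. interest=⌊1915552·33/10000⌋=6321; principal=260729-6321=254408; balance=1915552-254408=1661144
14. interest=⌊1661144·33/10000⌋=5481; principal=260729-5481=255248; balance=1661144-255248=1405896
15. interest=⌊1405896·33/10000⌋=4639; principal=260729-4639=256090; balance=1405896-256090=1149806
16. interest=⌊1149806·33/10000⌋=3794; principal=260729-3794=256935; balance=1149806-256935=892871
17. interest=⌊892871·33/10000⌋=2946; principal=260729-2946=257783; balance=892871-257783=635088
18. interest=⌊635088·33/10000⌋=2095; principal=260729-2095=258634; balance=635088-258634=376454
19. interest=⌊376454·33/10000⌋=1242; principal=260729-1242=259487; balance=376454-259487=116967
20. interest=⌊116967·33/10000⌋=385; principal=min(260729-385,116967)=116967; balance=116967-116967=0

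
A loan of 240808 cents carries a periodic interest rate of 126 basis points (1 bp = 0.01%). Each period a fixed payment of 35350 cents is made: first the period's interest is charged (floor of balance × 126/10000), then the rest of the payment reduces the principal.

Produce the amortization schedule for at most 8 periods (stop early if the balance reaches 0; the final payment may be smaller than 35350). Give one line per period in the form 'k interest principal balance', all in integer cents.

1 3034 32316 208492
2 2626 32724 175768
3 2214 33136 142632
4 1797 33553 109079
5 1374 33976 75103
6 946 34404 40699
7 512 34838 5861
8 73 5861 0

1. interest=⌊240808·126/10000⌋=3034; principal=35350-3034=32316; balance=240808-32316=208492
2. interest=⌊208492·126/10000⌋=2626; principal=35350-2626=32724; balance=208492-32724=175768
3. interest=⌊175768·126/10000⌋=2214; principal=35350-2214=33136; balance=175768-33136=142632
4. interest=⌊142632·126/10000⌋=1797; principal=35350-1797=33553; balance=142632-33553=109079
5. interest=⌊109079·126/10000⌋=1374; principal=35350-1374=33976; balance=109079-33976=75103
6. interest=⌊75103·126/10000⌋=946; principal=35350-946=34404; balance=75103-34404=40699
7. interest=⌊40699·126/10000⌋=512; principal=35350-512=34838; balance=40699-34838=5861
8. interest=⌊5861·126/10000⌋=73; principal=min(35350-73,5861)=5861; balance=5861-5861=0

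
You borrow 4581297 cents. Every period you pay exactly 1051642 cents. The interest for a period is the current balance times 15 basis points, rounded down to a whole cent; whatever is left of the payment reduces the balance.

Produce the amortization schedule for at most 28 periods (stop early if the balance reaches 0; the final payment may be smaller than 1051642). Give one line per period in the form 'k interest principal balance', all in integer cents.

1. interest=⌊4581297·15/10000⌋=6871; principal=1051642-6871=1044771; balance=4581297-1044771=3536526
2. interest=⌊3536526·15/10000⌋=5304; principal=1051642-5304=1046338; balance=3536526-1046338=2490188
3. interest=⌊2490188·15/10000⌋=3735; principal=1051642-3735=1047907; balance=2490188-1047907=1442281
4. interest=⌊1442281·15/10000⌋=2163; principal=1051642-2163=1049479; balance=1442281-1049479=392802
5. interest=⌊392802·15/10000⌋=589; principal=min(1051642-589,392802)=392802; balance=392802-392802=0

1 6871 1044771 3536526
2 5304 1046338 2490188
3 3735 1047907 1442281
4 2163 1049479 392802
5 589 392802 0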